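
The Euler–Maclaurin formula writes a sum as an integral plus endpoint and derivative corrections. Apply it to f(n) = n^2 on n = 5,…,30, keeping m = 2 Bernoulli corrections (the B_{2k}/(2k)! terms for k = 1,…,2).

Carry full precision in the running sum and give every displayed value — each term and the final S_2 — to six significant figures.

Integral: ∫_5^30 x^2 dx = 8958.33.
Endpoint term: (f(5) + f(30))/2 = (25.0000 + 900.000)/2 = 462.500.
Running total after boundary: 9420.83.
k=1: B_{2}/(2)! × [f^{(1)}(30) − f^{(1)}(5)] = 1/12 × (60.0000 − 10.0000) = 4.16667.
Running total after k=1: 9425.00.
k=2: B_{4}/(4)! × [f^{(3)}(30) − f^{(3)}(5)] = −1/720 × (0.00000 − 0.00000) = 0.00000.

S_2 ≈ 9425.00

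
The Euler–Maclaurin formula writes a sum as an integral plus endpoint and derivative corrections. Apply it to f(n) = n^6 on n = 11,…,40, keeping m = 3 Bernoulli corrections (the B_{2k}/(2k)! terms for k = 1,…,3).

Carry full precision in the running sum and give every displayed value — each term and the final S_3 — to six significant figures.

Integral: ∫_11^40 x^6 dx = 2.34029e+10.
Endpoint term: (f(11) + f(40))/2 = (1.77156e+06 + 4.09600e+09)/2 = 2.04889e+09.
Running total after boundary: 2.54518e+10.
Correction k=1: B_{2}/2! · (f^{(1)}(40) − f^{(1)}(11)) = 1/12 · (6.14400e+08 − 966306) = 5.11195e+07.
After k=1: 2.55029e+10.
Correction k=2: B_{4}/4! · (f^{(3)}(40) − f^{(3)}(11)) = −1/720 · (7.68000e+06 − 159720) = -10444.8.
After k=2: 2.55029e+10.
Correction k=3: B_{6}/6! · (f^{(5)}(40) − f^{(5)}(11)) = 1/30240 · (28800.0 − 7920.00) = 0.690476.

S_3 ≈ 2.55029e+10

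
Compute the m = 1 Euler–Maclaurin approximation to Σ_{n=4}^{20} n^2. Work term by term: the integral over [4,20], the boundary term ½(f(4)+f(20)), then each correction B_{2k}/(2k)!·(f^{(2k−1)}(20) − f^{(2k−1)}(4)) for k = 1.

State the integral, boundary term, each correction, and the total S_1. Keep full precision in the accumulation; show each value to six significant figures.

S_1 ≈ 2856.00

∫_4^20 x^2 dx evaluates to 2645.33.
Endpoint term: (f(4) + f(20))/2 = (16.0000 + 400.000)/2 = 208.000.
Running total after boundary: 2853.33.
k=1: B_{2}/(2)! × [f^{(1)}(20) − f^{(1)}(4)] = 1/12 × (40.0000 − 8.00000) = 2.66667.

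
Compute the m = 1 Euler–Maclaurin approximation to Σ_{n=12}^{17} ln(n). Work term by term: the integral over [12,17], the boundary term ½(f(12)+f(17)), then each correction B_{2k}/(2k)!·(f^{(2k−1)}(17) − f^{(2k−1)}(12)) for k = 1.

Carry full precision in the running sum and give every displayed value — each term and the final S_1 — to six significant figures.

∫_12^17 ln(x) dx evaluates to 13.3457.
Boundary: ½(f(12) + f(17)) = ½(2.48491 + 2.83321) = 2.65906.
Integral + boundary = 16.0048.
Order-1 term: 1/12 · (0.0588235 − 0.0833333) = -0.00204248.

S_1 ≈ 16.0028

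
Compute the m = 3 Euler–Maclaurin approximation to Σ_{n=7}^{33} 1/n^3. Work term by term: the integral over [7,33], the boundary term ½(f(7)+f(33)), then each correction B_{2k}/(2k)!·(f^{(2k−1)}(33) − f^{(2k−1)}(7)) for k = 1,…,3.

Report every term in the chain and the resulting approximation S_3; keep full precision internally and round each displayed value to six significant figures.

The integral term ∫_7^33 1/x^3 dx = 0.00974494.
Boundary: ½(f(7) + f(33)) = ½(0.00291545 + 2.78265e-05) = 0.00147164.
So far: 0.0112166.
Correction k=1: B_{2}/2! · (f^{(1)}(33) − f^{(1)}(7)) = 1/12 · (-2.52968e-06 − (-0.00124948)) = 0.000103912.
Running total after k=1: 0.0113205.
Correction k=2: B_{4}/4! · (f^{(3)}(33) − f^{(3)}(7)) = −1/720 · (-4.64588e-08 − (-0.000509992)) = -7.08257e-07.
Running total after k=2: 0.0113198.
Correction k=3: B_{6}/6! · (f^{(5)}(33) − f^{(5)}(7)) = 1/30240 · (-1.79180e-09 − (-0.000437136)) = 1.44555e-08.

S_3 ≈ 0.0113198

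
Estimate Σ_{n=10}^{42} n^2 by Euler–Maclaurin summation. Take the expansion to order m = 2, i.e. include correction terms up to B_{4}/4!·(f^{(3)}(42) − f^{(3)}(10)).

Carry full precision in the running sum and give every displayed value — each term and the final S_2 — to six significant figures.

S_2 ≈ 25300.0

∫_10^42 x^2 dx evaluates to 24362.7.
Boundary: ½(f(10) + f(42)) = ½(100.000 + 1764.00) = 932.000.
Integral + boundary = 25294.7.
k=1: B_{2}/(2)! × [f^{(1)}(42) − f^{(1)}(10)] = 1/12 × (84.0000 − 20.0000) = 5.33333.
Running total after k=1: 25300.0.
k=2: B_{4}/(4)! × [f^{(3)}(42) − f^{(3)}(10)] = −1/720 × (0.00000 − 0.00000) = 0.00000.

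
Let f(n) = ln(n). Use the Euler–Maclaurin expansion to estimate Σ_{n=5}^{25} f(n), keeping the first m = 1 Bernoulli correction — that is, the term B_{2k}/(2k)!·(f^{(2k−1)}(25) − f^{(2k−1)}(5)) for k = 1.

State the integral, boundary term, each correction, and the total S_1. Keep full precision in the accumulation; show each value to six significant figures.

S_1 ≈ 54.8255

Integral: ∫_5^25 ln(x) dx = 52.4247.
½[f(5) + f(25)] = ½[1.60944 + 3.21888] = 2.41416.
So far: 54.8389.
k=1: B_{2}/(2)! × [f^{(1)}(25) − f^{(1)}(5)] = 1/12 × (0.0400000 − 0.200000) = -0.0133333.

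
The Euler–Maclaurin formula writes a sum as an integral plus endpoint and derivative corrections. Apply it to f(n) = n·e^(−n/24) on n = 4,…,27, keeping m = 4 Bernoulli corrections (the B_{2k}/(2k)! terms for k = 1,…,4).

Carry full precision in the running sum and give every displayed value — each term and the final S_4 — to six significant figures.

The integral term ∫_4^27 x·e^(−x/24) dx = 171.461.
Boundary: ½(f(4) + f(27)) = ½(3.38593 + 8.76562) = 6.07577.
So far: 177.537.
Order-1 term: 1/12 · (-0.0405816 − 0.705401) = -0.0621652.
Partial sum through k=1: 177.475.
Order-2 term: −1/720 · (0.00105681 − 0.00416383) = 4.31530e-06.
Partial sum through k=2: 177.475.
Order-3 term: 1/30240 · (3.79180e-06 − 1.23316e-05) = -2.82401e-10.
Partial sum through k=3: 177.475.
Order-4 term: −1/1209600 · (9.98066e-09 − 3.02679e-08) = 1.67719e-14.

S_4 ≈ 177.475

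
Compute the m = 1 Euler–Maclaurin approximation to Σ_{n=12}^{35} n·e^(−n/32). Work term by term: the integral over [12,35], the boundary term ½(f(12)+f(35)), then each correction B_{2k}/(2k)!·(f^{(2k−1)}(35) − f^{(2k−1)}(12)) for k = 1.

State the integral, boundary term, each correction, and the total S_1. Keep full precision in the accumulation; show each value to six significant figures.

Integral: ∫_12^35 x·e^(−x/32) dx = 249.553.
½[f(12) + f(35)] = ½[8.24747 + 11.7235] = 9.98550.
Running total after boundary: 259.539.
Correction k=1: B_{2}/2! · (f^{(1)}(35) − f^{(1)}(12)) = 1/12 · (-0.0314023 − 0.429556) = -0.0384132.

S_1 ≈ 259.500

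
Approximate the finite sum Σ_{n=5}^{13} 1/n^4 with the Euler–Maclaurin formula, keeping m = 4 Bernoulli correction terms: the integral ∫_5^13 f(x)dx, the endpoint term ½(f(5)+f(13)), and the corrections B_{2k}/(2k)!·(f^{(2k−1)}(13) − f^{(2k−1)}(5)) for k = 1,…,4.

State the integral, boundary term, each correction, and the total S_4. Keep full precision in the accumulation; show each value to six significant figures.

S_4 ≈ 0.00343619

The integral term ∫_5^13 1/x^4 dx = 0.00251494.
½[f(5) + f(13)] = ½[0.00160000 + 3.50128e-05] = 0.000817506.
So far: 0.00333245.
k=1: B_{2}/(2)! × [f^{(1)}(13) − f^{(1)}(5)] = 1/12 × (-1.07732e-05 − (-0.00128000)) = 0.000105769.
After k=1: 0.00343822.
k=2: B_{4}/(4)! × [f^{(3)}(13) − f^{(3)}(5)] = −1/720 × (-1.91240e-06 − (-0.00153600)) = -2.13068e-06.
After k=2: 0.00343609.
k=3: B_{6}/(6)! × [f^{(5)}(13) − f^{(5)}(5)] = 1/30240 × (-6.33693e-07 − (-0.00344064)) = 1.13757e-07.
After k=3: 0.00343620.
k=4: B_{8}/(8)! × [f^{(7)}(13) − f^{(7)}(5)] = −1/1209600 × (-3.37470e-07 − (-0.0123863)) = -1.02397e-08.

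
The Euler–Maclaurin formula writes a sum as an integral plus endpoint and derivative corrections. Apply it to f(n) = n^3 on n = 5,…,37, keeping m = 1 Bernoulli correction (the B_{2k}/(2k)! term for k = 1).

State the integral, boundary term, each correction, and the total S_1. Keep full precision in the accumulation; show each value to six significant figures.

∫_5^37 x^3 dx evaluates to 468384.
Endpoint term: (f(5) + f(37))/2 = (125.000 + 50653.0)/2 = 25389.0.
So far: 493773.
Correction k=1: B_{2}/2! · (f^{(1)}(37) − f^{(1)}(5)) = 1/12 · (4107.00 − 75.0000) = 336.000.

S_1 ≈ 494109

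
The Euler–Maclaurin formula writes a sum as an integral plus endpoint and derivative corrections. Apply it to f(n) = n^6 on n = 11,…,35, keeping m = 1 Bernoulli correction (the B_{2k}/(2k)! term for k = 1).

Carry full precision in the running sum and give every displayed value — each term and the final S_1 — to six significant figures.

S_1 ≈ 1.01347e+10

The integral term ∫_11^35 x^6 dx = 9.18854e+09.
Endpoint term: (f(11) + f(35))/2 = (1.77156e+06 + 1.83827e+09)/2 = 9.20019e+08.
Integral + boundary = 1.01086e+10.
Order-1 term: 1/12 · (3.15131e+08 − 966306) = 2.61804e+07.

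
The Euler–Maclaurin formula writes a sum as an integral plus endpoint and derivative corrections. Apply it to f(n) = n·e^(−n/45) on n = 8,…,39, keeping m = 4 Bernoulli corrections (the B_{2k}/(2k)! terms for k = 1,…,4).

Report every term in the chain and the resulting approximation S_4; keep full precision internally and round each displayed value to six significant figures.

Integral: ∫_8^39 x·e^(−x/45) dx = 407.627.
Endpoint term: (f(8) + f(39))/2 = (6.69703 + 16.3937)/2 = 11.5453.
Integral + boundary = 419.172.
Correction k=1: B_{2}/2! · (f^{(1)}(39) − f^{(1)}(8)) = 1/12 · (0.0560467 − 0.688306) = -0.0526882.
Running total after k=1: 419.120.
Correction k=2: B_{4}/4! · (f^{(3)}(39) − f^{(3)}(8)) = −1/720 · (0.000442838 − 0.00116670) = 1.00536e-06.
Running total after k=2: 419.120.
Correction k=3: B_{6}/6! · (f^{(5)}(39) − f^{(5)}(8)) = 1/30240 · (4.23703e-07 − 9.84440e-07) = -1.85429e-11.
Running total after k=3: 419.120.
Correction k=4: B_{8}/8! · (f^{(7)}(39) − f^{(7)}(8)) = −1/1209600 · (3.10480e-10 − 6.87769e-10) = 3.11913e-16.

S_4 ≈ 419.120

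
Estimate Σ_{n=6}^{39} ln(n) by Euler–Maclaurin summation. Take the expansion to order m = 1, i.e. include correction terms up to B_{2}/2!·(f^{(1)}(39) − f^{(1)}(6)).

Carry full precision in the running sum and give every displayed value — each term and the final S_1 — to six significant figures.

Integral: ∫_6^39 ln(x) dx = 99.1283.
½[f(6) + f(39)] = ½[1.79176 + 3.66356] = 2.72766.
Running total after boundary: 101.856.
k=1: B_{2}/(2)! × [f^{(1)}(39) − f^{(1)}(6)] = 1/12 × (0.0256410 − 0.166667) = -0.0117521.

S_1 ≈ 101.844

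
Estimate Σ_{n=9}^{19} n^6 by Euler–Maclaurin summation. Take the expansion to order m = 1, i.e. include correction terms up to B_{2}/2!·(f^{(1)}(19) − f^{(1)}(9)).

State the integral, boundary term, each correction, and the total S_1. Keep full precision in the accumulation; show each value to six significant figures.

S_1 ≈ 1.52010e+08

Integral: ∫_9^19 x^6 dx = 1.27013e+08.
Boundary: ½(f(9) + f(19)) = ½(531441 + 4.70459e+07) = 2.37887e+07.
So far: 1.50801e+08.
k=1: B_{2}/(2)! × [f^{(1)}(19) − f^{(1)}(9)] = 1/12 × (1.48566e+07 − 354294) = 1.20852e+06.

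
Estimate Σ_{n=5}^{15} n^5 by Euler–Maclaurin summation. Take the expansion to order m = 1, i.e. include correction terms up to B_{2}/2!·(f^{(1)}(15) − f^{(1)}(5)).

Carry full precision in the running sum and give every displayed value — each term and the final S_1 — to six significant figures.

Integral: ∫_5^15 x^5 dx = 1.89583e+06.
Boundary: ½(f(5) + f(15)) = ½(3125.00 + 759375) = 381250.
Running total after boundary: 2.27708e+06.
k=1: B_{2}/(2)! × [f^{(1)}(15) − f^{(1)}(5)] = 1/12 × (253125 − 3125.00) = 20833.3.

S_1 ≈ 2.29792e+06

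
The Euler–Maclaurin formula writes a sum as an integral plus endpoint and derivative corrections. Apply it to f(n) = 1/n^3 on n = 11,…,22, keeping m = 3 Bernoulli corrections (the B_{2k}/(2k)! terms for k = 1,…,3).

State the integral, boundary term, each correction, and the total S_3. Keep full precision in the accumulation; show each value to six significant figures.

S_3 ≈ 0.00353775

∫_11^22 1/x^3 dx evaluates to 0.00309917.
Boundary: ½(f(11) + f(22)) = ½(0.000751315 + 9.39144e-05) = 0.000422615.
So far: 0.00352179.
k=1: B_{2}/(2)! × [f^{(1)}(22) − f^{(1)}(11)] = 1/12 × (-1.28065e-05 − (-0.000204904)) = 1.60081e-05.
Partial sum through k=1: 0.00353780.
k=2: B_{4}/(4)! × [f^{(3)}(22) − f^{(3)}(11)] = −1/720 × (-5.29194e-07 − (-3.38684e-05)) = -4.63045e-08.
Partial sum through k=2: 0.00353775.
k=3: B_{6}/(6)! × [f^{(5)}(22) − f^{(5)}(11)] = 1/30240 × (-4.59218e-08 − (-1.17560e-05)) = 3.87238e-10.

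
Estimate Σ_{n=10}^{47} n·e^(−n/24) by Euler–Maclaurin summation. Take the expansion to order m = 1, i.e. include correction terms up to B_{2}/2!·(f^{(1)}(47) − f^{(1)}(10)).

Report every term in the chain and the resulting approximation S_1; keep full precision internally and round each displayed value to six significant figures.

The integral term ∫_10^47 x·e^(−x/24) dx = 297.517.
½[f(10) + f(47)] = ½[6.59241 + 6.63139] = 6.61190.
Running total after boundary: 304.129.
Order-1 term: 1/12 · (-0.135214 − 0.384557) = -0.0433143.

S_1 ≈ 304.086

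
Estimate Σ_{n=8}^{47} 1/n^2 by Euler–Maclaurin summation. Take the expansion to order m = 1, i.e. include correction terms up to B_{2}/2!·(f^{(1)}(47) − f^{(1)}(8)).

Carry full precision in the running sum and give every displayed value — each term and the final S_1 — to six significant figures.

The integral term ∫_8^47 1/x^2 dx = 0.103723.
Endpoint term: (f(8) + f(47))/2 = (0.0156250 + 0.000452694)/2 = 0.00803885.
So far: 0.111762.
Correction k=1: B_{2}/2! · (f^{(1)}(47) − f^{(1)}(8)) = 1/12 · (-1.92636e-05 − (-0.00390625)) = 0.000323916.

S_1 ≈ 0.112086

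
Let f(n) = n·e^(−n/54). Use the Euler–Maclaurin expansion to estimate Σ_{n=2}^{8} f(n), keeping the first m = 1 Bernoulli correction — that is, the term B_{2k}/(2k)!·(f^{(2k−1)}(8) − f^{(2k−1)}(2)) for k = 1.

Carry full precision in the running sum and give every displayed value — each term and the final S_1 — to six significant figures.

S_1 ≈ 31.4538

Integral: ∫_2^8 x·e^(−x/54) dx = 27.0571.
Endpoint term: (f(2) + f(8))/2 = (1.92728 + 6.89843)/2 = 4.41285.
Running total after boundary: 31.4699.
k=1: B_{2}/(2)! × [f^{(1)}(8) − f^{(1)}(2)] = 1/12 × (0.734555 − 0.927950) = -0.0161163.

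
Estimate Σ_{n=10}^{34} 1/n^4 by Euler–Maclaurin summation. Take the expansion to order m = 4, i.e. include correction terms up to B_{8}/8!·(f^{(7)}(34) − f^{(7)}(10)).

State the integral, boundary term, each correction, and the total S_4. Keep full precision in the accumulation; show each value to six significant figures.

S_4 ≈ 0.000378536

The integral term ∫_10^34 1/x^4 dx = 0.000324852.
½[f(10) + f(34)] = ½[0.000100000 + 7.48315e-07] = 5.03742e-05.
Running total after boundary: 0.000375227.
k=1: B_{2}/(2)! × [f^{(1)}(34) − f^{(1)}(10)] = 1/12 × (-8.80370e-08 − (-4.00000e-05)) = 3.32600e-06.
After k=1: 0.000378553.
k=2: B_{4}/(4)! × [f^{(3)}(34) − f^{(3)}(10)] = −1/720 × (-2.28470e-09 − (-1.20000e-05)) = -1.66635e-08.
After k=2: 0.000378536.
k=3: B_{6}/(6)! × [f^{(5)}(34) − f^{(5)}(10)] = 1/30240 × (-1.10677e-10 − (-6.72000e-06)) = 2.22219e-10.
After k=3: 0.000378536.
k=4: B_{8}/(8)! × [f^{(7)}(34) − f^{(7)}(10)] = −1/1209600 × (-8.61675e-12 − (-6.04800e-06)) = -4.99999e-12.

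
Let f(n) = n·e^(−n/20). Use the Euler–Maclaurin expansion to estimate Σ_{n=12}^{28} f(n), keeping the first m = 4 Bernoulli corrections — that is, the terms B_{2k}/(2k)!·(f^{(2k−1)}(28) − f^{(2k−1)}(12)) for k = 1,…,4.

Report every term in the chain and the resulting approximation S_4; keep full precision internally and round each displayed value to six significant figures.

Integral: ∫_12^28 x·e^(−x/20) dx = 114.506.
Boundary: ½(f(12) + f(28)) = ½(6.58574 + 6.90471) = 6.74523.
Running total after boundary: 121.252.
Order-1 term: 1/12 · (-0.0986388 − 0.219525) = -0.0265136.
Partial sum through k=1: 121.225.
Order-2 term: −1/720 · (0.000986388 − 0.00329287) = 3.20345e-06.
Partial sum through k=2: 121.225.
Order-3 term: 1/30240 · (5.54843e-06 − 1.50923e-05) = -3.15605e-10.
Partial sum through k=3: 121.225.
Order-4 term: −1/1209600 · (2.15772e-08 − 5.48812e-08) = 2.75330e-14.

S_4 ≈ 121.225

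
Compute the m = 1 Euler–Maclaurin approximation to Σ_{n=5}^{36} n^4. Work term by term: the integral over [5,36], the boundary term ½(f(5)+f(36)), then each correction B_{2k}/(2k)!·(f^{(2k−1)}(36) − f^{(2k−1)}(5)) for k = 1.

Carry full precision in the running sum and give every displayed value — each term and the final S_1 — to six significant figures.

S_1 ≈ 1.29482e+07

The integral term ∫_5^36 x^4 dx = 1.20926e+07.
Boundary: ½(f(5) + f(36)) = ½(625.000 + 1.67962e+06) = 840120.
So far: 1.29327e+07.
k=1: B_{2}/(2)! × [f^{(1)}(36) − f^{(1)}(5)] = 1/12 × (186624 − 500.000) = 15510.3.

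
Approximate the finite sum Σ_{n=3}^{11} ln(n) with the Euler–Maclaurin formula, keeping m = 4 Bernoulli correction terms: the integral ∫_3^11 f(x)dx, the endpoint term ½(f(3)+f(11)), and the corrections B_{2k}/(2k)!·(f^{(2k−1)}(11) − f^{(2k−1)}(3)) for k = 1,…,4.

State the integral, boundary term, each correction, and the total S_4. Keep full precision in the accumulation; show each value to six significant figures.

S_4 ≈ 16.8092

Integral: ∫_3^11 ln(x) dx = 15.0810.
½[f(3) + f(11)] = ½[1.09861 + 2.39790] = 1.74825.
So far: 16.8293.
Correction k=1: B_{2}/2! · (f^{(1)}(11) − f^{(1)}(3)) = 1/12 · (0.0909091 − 0.333333) = -0.0202020.
Partial sum through k=1: 16.8091.
Correction k=2: B_{4}/4! · (f^{(3)}(11) − f^{(3)}(3)) = −1/720 · (0.00150263 − 0.0740741) = 0.000100794.
Partial sum through k=2: 16.8092.
Correction k=3: B_{6}/6! · (f^{(5)}(11) − f^{(5)}(3)) = 1/30240 · (0.000149021 − 0.0987654) = -3.26112e-06.
Partial sum through k=3: 16.8092.
Correction k=4: B_{8}/8! · (f^{(7)}(11) − f^{(7)}(3)) = −1/1209600 · (3.69474e-05 − 0.329218) = 2.72141e-07.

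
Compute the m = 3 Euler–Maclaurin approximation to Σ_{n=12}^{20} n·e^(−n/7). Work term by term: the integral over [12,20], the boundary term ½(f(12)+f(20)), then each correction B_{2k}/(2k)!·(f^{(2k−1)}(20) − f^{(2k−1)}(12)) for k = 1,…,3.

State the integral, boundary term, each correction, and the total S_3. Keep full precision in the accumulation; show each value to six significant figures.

The integral term ∫_12^20 x·e^(−x/7) dx = 13.0975.
Endpoint term: (f(12) + f(20))/2 = (2.16111 + 1.14865)/2 = 1.65488.
Integral + boundary = 14.7524.
Correction k=1: B_{2}/2! · (f^{(1)}(20) − f^{(1)}(12)) = 1/12 · (-0.106661 − (-0.128637)) = 0.00183140.
After k=1: 14.7542.
Correction k=2: B_{4}/4! · (f^{(3)}(20) − f^{(3)}(12)) = −1/720 · (0.000167442 − 0.00472545) = 6.33057e-06.
After k=2: 14.7542.
Correction k=3: B_{6}/6! · (f^{(5)}(20) − f^{(5)}(12)) = 1/30240 · (5.12578e-05 − 0.000246452) = -6.45484e-09.

S_3 ≈ 14.7542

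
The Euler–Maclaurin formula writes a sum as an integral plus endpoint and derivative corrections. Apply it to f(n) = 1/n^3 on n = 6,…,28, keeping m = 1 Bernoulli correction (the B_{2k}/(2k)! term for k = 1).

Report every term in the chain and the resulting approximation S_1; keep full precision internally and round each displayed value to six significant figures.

S_1 ≈ 0.0157812

∫_6^28 1/x^3 dx evaluates to 0.0132511.
½[f(6) + f(28)] = ½[0.00462963 + 4.55539e-05] = 0.00233759.
So far: 0.0155887.
Order-1 term: 1/12 · (-4.88078e-06 − (-0.00231481)) = 0.000192495.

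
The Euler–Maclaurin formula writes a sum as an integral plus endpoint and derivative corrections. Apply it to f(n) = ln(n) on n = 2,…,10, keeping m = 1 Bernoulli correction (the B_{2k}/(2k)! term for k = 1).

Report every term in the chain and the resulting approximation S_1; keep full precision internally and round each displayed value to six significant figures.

The integral term ∫_2^10 ln(x) dx = 13.6396.
½[f(2) + f(10)] = ½[0.693147 + 2.30259] = 1.49787.
Integral + boundary = 15.1374.
k=1: B_{2}/(2)! × [f^{(1)}(10) − f^{(1)}(2)] = 1/12 × (0.100000 − 0.500000) = -0.0333333.

S_1 ≈ 15.1041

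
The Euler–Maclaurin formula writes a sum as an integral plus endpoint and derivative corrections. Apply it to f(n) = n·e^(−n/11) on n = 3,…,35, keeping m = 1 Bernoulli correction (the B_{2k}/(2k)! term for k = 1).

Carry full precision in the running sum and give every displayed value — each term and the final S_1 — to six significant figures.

The integral term ∫_3^35 x·e^(−x/11) dx = 96.2361.
Boundary: ½(f(3) + f(35)) = ½(2.28390 + 1.45285) = 1.86838.
Integral + boundary = 98.1045.
k=1: B_{2}/(2)! × [f^{(1)}(35) − f^{(1)}(3)] = 1/12 × (-0.0905675 − 0.553673) = -0.0536867.

S_1 ≈ 98.0508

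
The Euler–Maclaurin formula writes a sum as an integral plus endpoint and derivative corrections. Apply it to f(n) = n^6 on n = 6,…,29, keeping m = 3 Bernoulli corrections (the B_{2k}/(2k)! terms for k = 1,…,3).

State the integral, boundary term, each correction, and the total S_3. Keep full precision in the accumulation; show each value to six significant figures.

S_3 ≈ 2.77191e+09

The integral term ∫_6^29 x^6 dx = 2.46423e+09.
Endpoint term: (f(6) + f(29))/2 = (46656.0 + 5.94823e+08)/2 = 2.97435e+08.
Running total after boundary: 2.76166e+09.
Correction k=1: B_{2}/2! · (f^{(1)}(29) − f^{(1)}(6)) = 1/12 · (1.23067e+08 − 46656.0) = 1.02517e+07.
Running total after k=1: 2.77191e+09.
Correction k=2: B_{4}/4! · (f^{(3)}(29) − f^{(3)}(6)) = −1/720 · (2.92668e+06 − 25920.0) = -4028.83.
Running total after k=2: 2.77191e+09.
Correction k=3: B_{6}/6! · (f^{(5)}(29) − f^{(5)}(6)) = 1/30240 · (20880.0 − 4320.00) = 0.547619.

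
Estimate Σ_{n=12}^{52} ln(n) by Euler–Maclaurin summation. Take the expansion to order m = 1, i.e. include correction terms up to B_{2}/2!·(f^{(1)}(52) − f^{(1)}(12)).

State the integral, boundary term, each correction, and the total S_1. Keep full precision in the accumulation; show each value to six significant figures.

S_1 ≈ 138.859

∫_12^52 ln(x) dx evaluates to 135.646.
½[f(12) + f(52)] = ½[2.48491 + 3.95124] = 3.21808.
Integral + boundary = 138.864.
Order-1 term: 1/12 · (0.0192308 − 0.0833333) = -0.00534188.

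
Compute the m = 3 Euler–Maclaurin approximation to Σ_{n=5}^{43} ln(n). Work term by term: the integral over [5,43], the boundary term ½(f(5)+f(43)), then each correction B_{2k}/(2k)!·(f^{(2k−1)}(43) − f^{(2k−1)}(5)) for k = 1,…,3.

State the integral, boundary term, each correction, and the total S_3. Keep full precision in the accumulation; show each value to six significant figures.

∫_5^43 ln(x) dx evaluates to 115.684.
Boundary: ½(f(5) + f(43)) = ½(1.60944 + 3.76120) = 2.68532.
Running total after boundary: 118.370.
Order-1 term: 1/12 · (0.0232558 − 0.200000) = -0.0147287.
Running total after k=1: 118.355.
Order-2 term: −1/720 · (2.51550e-05 − 0.0160000) = 2.21873e-05.
Running total after k=2: 118.355.
Order-3 term: 1/30240 · (1.63256e-07 − 0.00768000) = -2.53963e-07.

S_3 ≈ 118.355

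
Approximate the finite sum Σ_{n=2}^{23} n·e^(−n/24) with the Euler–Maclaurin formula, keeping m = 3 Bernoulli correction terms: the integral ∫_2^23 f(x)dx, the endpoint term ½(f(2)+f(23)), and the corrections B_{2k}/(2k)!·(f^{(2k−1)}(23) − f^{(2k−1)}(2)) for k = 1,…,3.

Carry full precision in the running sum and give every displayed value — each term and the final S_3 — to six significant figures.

S_3 ≈ 146.746

Integral: ∫_2^23 x·e^(−x/24) dx = 141.484.
Boundary: ½(f(2) + f(23)) = ½(1.84009 + 8.82123) = 5.33066.
Integral + boundary = 146.815.
Correction k=1: B_{2}/2! · (f^{(1)}(23) − f^{(1)}(2)) = 1/12 · (0.0159805 − 0.843374) = -0.0689495.
Running total after k=1: 146.746.
Correction k=2: B_{4}/4! · (f^{(3)}(23) − f^{(3)}(2)) = −1/720 · (0.00135945 − 0.00465879) = 4.58242e-06.
Running total after k=2: 146.746.
Correction k=3: B_{6}/6! · (f^{(5)}(23) − f^{(5)}(2)) = 1/30240 · (4.67215e-06 − 1.36344e-05) = -2.96369e-10.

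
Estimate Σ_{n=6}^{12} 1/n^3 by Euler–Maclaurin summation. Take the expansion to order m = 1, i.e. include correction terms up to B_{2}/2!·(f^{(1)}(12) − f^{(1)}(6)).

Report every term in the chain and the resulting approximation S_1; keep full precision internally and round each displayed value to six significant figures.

The integral term ∫_6^12 1/x^3 dx = 0.0104167.
Boundary: ½(f(6) + f(12)) = ½(0.00462963 + 0.000578704) = 0.00260417.
Running total after boundary: 0.0130208.
Correction k=1: B_{2}/2! · (f^{(1)}(12) − f^{(1)}(6)) = 1/12 · (-0.000144676 − (-0.00231481)) = 0.000180845.

S_1 ≈ 0.0132017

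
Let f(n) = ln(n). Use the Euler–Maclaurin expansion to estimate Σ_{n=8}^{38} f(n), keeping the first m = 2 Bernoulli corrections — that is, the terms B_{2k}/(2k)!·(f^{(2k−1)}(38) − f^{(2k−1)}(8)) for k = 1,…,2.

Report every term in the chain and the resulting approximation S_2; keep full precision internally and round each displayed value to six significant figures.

Integral: ∫_8^38 ln(x) dx = 91.5927.
½[f(8) + f(38)] = ½[2.07944 + 3.63759] = 2.85851.
Running total after boundary: 94.4513.
k=1: B_{2}/(2)! × [f^{(1)}(38) − f^{(1)}(8)] = 1/12 × (0.0263158 − 0.125000) = -0.00822368.
Partial sum through k=1: 94.4430.
k=2: B_{4}/(4)! × [f^{(3)}(38) − f^{(3)}(8)] = −1/720 × (3.64485e-05 − 0.00390625) = 5.37472e-06.

S_2 ≈ 94.4430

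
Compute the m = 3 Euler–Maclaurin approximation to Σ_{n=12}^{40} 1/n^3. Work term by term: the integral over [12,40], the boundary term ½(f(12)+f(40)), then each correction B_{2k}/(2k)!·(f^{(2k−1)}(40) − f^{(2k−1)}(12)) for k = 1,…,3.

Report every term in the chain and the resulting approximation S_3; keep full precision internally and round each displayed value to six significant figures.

The integral term ∫_12^40 1/x^3 dx = 0.00315972.
Endpoint term: (f(12) + f(40))/2 = (0.000578704 + 1.56250e-05)/2 = 0.000297164.
Integral + boundary = 0.00345689.
Correction k=1: B_{2}/2! · (f^{(1)}(40) − f^{(1)}(12)) = 1/12 · (-1.17187e-06 − (-0.000144676)) = 1.19587e-05.
Running total after k=1: 0.00346885.
Correction k=2: B_{4}/4! · (f^{(3)}(40) − f^{(3)}(12)) = −1/720 · (-1.46484e-08 − (-2.00939e-05)) = -2.78878e-08.
Running total after k=2: 0.00346882.
Correction k=3: B_{6}/6! · (f^{(5)}(40) − f^{(5)}(12)) = 1/30240 · (-3.84521e-10 − (-5.86071e-06)) = 1.93794e-10.

S_3 ≈ 0.00346882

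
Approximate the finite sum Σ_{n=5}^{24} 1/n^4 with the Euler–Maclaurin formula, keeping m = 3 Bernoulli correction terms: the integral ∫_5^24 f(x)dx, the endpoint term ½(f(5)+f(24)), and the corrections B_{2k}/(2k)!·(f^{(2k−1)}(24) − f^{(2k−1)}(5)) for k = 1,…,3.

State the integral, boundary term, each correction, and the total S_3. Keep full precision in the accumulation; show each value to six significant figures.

Integral: ∫_5^24 1/x^4 dx = 0.00264255.
½[f(5) + f(24)] = ½[0.00160000 + 3.01408e-06] = 0.000801507.
So far: 0.00344406.
k=1: B_{2}/(2)! × [f^{(1)}(24) − f^{(1)}(5)] = 1/12 × (-5.02347e-07 − (-0.00128000)) = 0.000106625.
Running total after k=1: 0.00355069.
k=2: B_{4}/(4)! × [f^{(3)}(24) − f^{(3)}(5)] = −1/720 × (-2.61639e-08 − (-0.00153600)) = -2.13330e-06.
Running total after k=2: 0.00354855.
k=3: B_{6}/(6)! × [f^{(5)}(24) − f^{(5)}(5)] = 1/30240 × (-2.54371e-09 − (-0.00344064)) = 1.13778e-07.

S_3 ≈ 0.00354867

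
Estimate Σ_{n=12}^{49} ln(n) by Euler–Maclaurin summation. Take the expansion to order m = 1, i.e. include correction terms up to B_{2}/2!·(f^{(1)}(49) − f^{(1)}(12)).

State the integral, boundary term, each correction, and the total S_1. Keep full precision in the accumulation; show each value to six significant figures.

The integral term ∫_12^49 ln(x) dx = 123.880.
Boundary: ½(f(12) + f(49)) = ½(2.48491 + 3.89182) = 3.18836.
Running total after boundary: 127.069.
Correction k=1: B_{2}/2! · (f^{(1)}(49) − f^{(1)}(12)) = 1/12 · (0.0204082 − 0.0833333) = -0.00524376.

S_1 ≈ 127.063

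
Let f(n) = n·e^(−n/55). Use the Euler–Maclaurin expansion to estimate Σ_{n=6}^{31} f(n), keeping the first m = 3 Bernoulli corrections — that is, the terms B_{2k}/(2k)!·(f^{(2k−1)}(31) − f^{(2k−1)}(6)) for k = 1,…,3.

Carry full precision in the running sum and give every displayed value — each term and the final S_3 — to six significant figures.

S_3 ≈ 327.711

∫_6^31 x·e^(−x/55) dx evaluates to 316.245.
Endpoint term: (f(6) + f(31))/2 = (5.37989 + 17.6432)/2 = 11.5116.
So far: 327.757.
Correction k=1: B_{2}/2! · (f^{(1)}(31) − f^{(1)}(6)) = 1/12 · (0.248350 − 0.798833) = -0.0458735.
After k=1: 327.711.
Correction k=2: B_{4}/4! · (f^{(3)}(31) − f^{(3)}(6)) = −1/720 · (0.000458387 − 0.000856903) = 5.53494e-07.
After k=2: 327.711.
Correction k=3: B_{6}/6! · (f^{(5)}(31) − f^{(5)}(6)) = 1/30240 · (2.75926e-07 − 4.79249e-07) = -6.72365e-12.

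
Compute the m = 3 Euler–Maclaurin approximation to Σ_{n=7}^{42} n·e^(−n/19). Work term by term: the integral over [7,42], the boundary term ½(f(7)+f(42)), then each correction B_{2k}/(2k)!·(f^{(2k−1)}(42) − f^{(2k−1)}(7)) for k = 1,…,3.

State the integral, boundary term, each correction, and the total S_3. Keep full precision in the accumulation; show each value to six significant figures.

The integral term ∫_7^42 x·e^(−x/19) dx = 214.686.
Endpoint term: (f(7) + f(42))/2 = (4.84278 + 4.60500)/2 = 4.72389.
Running total after boundary: 219.410.
Correction k=1: B_{2}/2! · (f^{(1)}(42) − f^{(1)}(7)) = 1/12 · (-0.132726 − 0.436943) = -0.0474724.
Running total after k=1: 219.362.
Correction k=2: B_{4}/4! · (f^{(3)}(42) − f^{(3)}(7)) = −1/720 · (0.000239779 − 0.00504320) = 6.67141e-06.
Running total after k=2: 219.362.
Correction k=3: B_{6}/6! · (f^{(5)}(42) − f^{(5)}(7)) = 1/30240 · (2.34687e-06 − 2.45873e-05) = -7.35465e-10.

S_3 ≈ 219.362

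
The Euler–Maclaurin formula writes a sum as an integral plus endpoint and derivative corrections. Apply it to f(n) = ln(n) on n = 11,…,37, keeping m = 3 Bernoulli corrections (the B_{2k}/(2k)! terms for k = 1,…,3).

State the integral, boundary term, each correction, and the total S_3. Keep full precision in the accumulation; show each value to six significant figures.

S_3 ≈ 84.2262

∫_11^37 ln(x) dx evaluates to 81.2271.
½[f(11) + f(37)] = ½[2.39790 + 3.61092] = 3.00441.
Running total after boundary: 84.2315.
Correction k=1: B_{2}/2! · (f^{(1)}(37) − f^{(1)}(11)) = 1/12 · (0.0270270 − 0.0909091) = -0.00532351.
Partial sum through k=1: 84.2262.
Correction k=2: B_{4}/4! · (f^{(3)}(37) − f^{(3)}(11)) = −1/720 · (3.94843e-05 − 0.00150263) = 2.03215e-06.
Partial sum through k=2: 84.2262.
Correction k=3: B_{6}/6! · (f^{(5)}(37) − f^{(5)}(11)) = 1/30240 · (3.46101e-07 − 0.000149021) = -4.91650e-09.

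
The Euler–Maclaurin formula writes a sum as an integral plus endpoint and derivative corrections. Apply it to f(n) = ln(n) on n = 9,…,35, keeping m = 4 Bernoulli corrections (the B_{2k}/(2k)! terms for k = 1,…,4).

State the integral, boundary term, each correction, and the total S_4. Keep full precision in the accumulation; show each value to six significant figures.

S_4 ≈ 81.5316

Integral: ∫_9^35 ln(x) dx = 78.6622.
Boundary: ½(f(9) + f(35)) = ½(2.19722 + 3.55535) = 2.87629.
So far: 81.5384.
k=1: B_{2}/(2)! × [f^{(1)}(35) − f^{(1)}(9)] = 1/12 × (0.0285714 − 0.111111) = -0.00687831.
Partial sum through k=1: 81.5316.
k=2: B_{4}/(4)! × [f^{(3)}(35) − f^{(3)}(9)] = −1/720 × (4.66472e-05 − 0.00274348) = 3.74561e-06.
Partial sum through k=2: 81.5316.
k=3: B_{6}/(6)! × [f^{(5)}(35) − f^{(5)}(9)] = 1/30240 × (4.56952e-07 − 0.000406442) = -1.34254e-08.
Partial sum through k=3: 81.5316.
k=4: B_{8}/(8)! × [f^{(7)}(35) − f^{(7)}(9)] = −1/1209600 × (1.11907e-08 − 0.000150534) = 1.24440e-10.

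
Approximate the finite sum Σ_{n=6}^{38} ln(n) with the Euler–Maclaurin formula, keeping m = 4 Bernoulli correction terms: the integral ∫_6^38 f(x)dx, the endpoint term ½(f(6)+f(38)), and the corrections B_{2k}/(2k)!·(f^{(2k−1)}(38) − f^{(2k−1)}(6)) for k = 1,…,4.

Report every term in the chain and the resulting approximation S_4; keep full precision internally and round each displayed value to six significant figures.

The integral term ∫_6^38 ln(x) dx = 95.4777.
Endpoint term: (f(6) + f(38))/2 = (1.79176 + 3.63759)/2 = 2.71467.
Running total after boundary: 98.1924.
Order-1 term: 1/12 · (0.0263158 − 0.166667) = -0.0116959.
After k=1: 98.1807.
Order-2 term: −1/720 · (3.64485e-05 − 0.00925926) = 1.28095e-05.
After k=2: 98.1807.
Order-3 term: 1/30240 · (3.02896e-07 − 0.00308642) = -1.02054e-07.
After k=3: 98.1807.
Order-4 term: −1/1209600 · (6.29285e-09 − 0.00257202) = 2.12633e-09.

S_4 ≈ 98.1807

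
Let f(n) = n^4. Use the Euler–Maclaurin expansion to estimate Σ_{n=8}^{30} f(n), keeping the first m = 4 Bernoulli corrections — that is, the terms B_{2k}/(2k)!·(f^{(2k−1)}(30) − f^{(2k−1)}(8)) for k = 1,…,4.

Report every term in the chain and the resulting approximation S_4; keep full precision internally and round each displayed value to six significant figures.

∫_8^30 x^4 dx evaluates to 4.85345e+06.
Boundary: ½(f(8) + f(30)) = ½(4096.00 + 810000) = 407048.
Running total after boundary: 5.26049e+06.
k=1: B_{2}/(2)! × [f^{(1)}(30) − f^{(1)}(8)] = 1/12 × (108000 − 2048.00) = 8829.33.
Partial sum through k=1: 5.26932e+06.
k=2: B_{4}/(4)! × [f^{(3)}(30) − f^{(3)}(8)] = −1/720 × (720.000 − 192.000) = -0.733333.
Partial sum through k=2: 5.26932e+06.
k=3: B_{6}/(6)! × [f^{(5)}(30) − f^{(5)}(8)] = 1/30240 × (0.00000 − 0.00000) = 0.00000.
Partial sum through k=3: 5.26932e+06.
k=4: B_{8}/(8)! × [f^{(7)}(30) − f^{(7)}(8)] = −1/1209600 × (0.00000 − 0.00000) = 0.00000.

S_4 ≈ 5.26932e+06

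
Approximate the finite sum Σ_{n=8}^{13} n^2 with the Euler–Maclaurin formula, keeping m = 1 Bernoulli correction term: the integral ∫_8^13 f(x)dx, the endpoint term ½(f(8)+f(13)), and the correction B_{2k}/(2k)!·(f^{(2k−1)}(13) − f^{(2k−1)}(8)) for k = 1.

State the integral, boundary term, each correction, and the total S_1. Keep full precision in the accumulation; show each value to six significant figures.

Integral: ∫_8^13 x^2 dx = 561.667.
½[f(8) + f(13)] = ½[64.0000 + 169.000] = 116.500.
Integral + boundary = 678.167.
Correction k=1: B_{2}/2! · (f^{(1)}(13) − f^{(1)}(8)) = 1/12 · (26.0000 − 16.0000) = 0.833333.

S_1 ≈ 679.000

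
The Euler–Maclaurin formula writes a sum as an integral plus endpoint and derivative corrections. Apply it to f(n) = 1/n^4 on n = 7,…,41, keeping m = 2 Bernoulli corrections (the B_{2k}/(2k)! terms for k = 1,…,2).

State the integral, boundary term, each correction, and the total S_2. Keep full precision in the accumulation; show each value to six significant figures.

Integral: ∫_7^41 1/x^4 dx = 0.000966981.
Boundary: ½(f(7) + f(41)) = ½(0.000416493 + 3.53887e-07) = 0.000208424.
Running total after boundary: 0.00117540.
k=1: B_{2}/(2)! × [f^{(1)}(41) − f^{(1)}(7)] = 1/12 × (-3.45256e-08 − (-0.000237996)) = 1.98301e-05.
Running total after k=1: 0.00119523.
k=2: B_{4}/(4)! × [f^{(3)}(41) − f^{(3)}(7)] = −1/720 × (-6.16161e-10 − (-0.000145712)) = -2.02377e-07.

S_2 ≈ 0.00119503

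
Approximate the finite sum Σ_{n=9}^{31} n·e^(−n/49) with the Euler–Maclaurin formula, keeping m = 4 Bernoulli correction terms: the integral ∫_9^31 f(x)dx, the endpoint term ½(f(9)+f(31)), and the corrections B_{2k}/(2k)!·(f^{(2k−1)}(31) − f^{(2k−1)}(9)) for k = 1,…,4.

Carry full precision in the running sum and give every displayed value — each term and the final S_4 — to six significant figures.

S_4 ≈ 294.843

Integral: ∫_9^31 x·e^(−x/49) dx = 282.905.
Boundary: ½(f(9) + f(31)) = ½(7.48987 + 16.4666) = 11.9782.
So far: 294.884.
Correction k=1: B_{2}/2! · (f^{(1)}(31) − f^{(1)}(9)) = 1/12 · (0.195128 − 0.679353) = -0.0403521.
After k=1: 294.843.
Correction k=2: B_{4}/4! · (f^{(3)}(31) − f^{(3)}(9)) = −1/720 · (0.000523736 − 0.000976163) = 6.28372e-07.
After k=2: 294.843.
Correction k=3: B_{6}/6! · (f^{(5)}(31) − f^{(5)}(9)) = 1/30240 · (4.02416e-07 − 6.95286e-07) = -9.68483e-12.
After k=3: 294.843.
Correction k=4: B_{8}/8! · (f^{(7)}(31) − f^{(7)}(9)) = −1/1209600 · (2.44357e-10 − 4.09832e-10) = 1.36801e-16.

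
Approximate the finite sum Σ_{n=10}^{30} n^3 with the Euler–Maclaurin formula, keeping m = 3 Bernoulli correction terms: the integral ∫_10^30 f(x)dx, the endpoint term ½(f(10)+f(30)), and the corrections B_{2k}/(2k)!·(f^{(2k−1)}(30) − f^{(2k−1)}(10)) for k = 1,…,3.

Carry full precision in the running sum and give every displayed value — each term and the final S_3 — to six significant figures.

S_3 ≈ 214200

Integral: ∫_10^30 x^3 dx = 200000.
Endpoint term: (f(10) + f(30))/2 = (1000.00 + 27000.0)/2 = 14000.0.
Running total after boundary: 214000.
k=1: B_{2}/(2)! × [f^{(1)}(30) − f^{(1)}(10)] = 1/12 × (2700.00 − 300.000) = 200.000.
After k=1: 214200.
k=2: B_{4}/(4)! × [f^{(3)}(30) − f^{(3)}(10)] = −1/720 × (6.00000 − 6.00000) = 0.00000.
After k=2: 214200.
k=3: B_{6}/(6)! × [f^{(5)}(30) − f^{(5)}(10)] = 1/30240 × (0.00000 − 0.00000) = 0.00000.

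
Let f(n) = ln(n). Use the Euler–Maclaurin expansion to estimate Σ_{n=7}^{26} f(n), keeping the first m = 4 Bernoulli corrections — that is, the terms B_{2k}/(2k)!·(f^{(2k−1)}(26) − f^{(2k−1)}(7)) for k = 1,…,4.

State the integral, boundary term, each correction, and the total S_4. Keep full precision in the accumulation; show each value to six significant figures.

The integral term ∫_7^26 ln(x) dx = 52.0891.
½[f(7) + f(26)] = ½[1.94591 + 3.25810] = 2.60200.
Integral + boundary = 54.6911.
Correction k=1: B_{2}/2! · (f^{(1)}(26) − f^{(1)}(7)) = 1/12 · (0.0384615 − 0.142857) = -0.00869963.
Running total after k=1: 54.6824.
Correction k=2: B_{4}/4! · (f^{(3)}(26) − f^{(3)}(7)) = −1/720 · (0.000113792 − 0.00583090) = 7.94043e-06.
Running total after k=2: 54.6825.
Correction k=3: B_{6}/6! · (f^{(5)}(26) − f^{(5)}(7)) = 1/30240 · (2.01997e-06 − 0.00142798) = -4.71546e-08.
Running total after k=3: 54.6825.
Correction k=4: B_{8}/8! · (f^{(7)}(26) − f^{(7)}(7)) = −1/1209600 · (8.96436e-08 − 0.000874271) = 7.22703e-10.

S_4 ≈ 54.6825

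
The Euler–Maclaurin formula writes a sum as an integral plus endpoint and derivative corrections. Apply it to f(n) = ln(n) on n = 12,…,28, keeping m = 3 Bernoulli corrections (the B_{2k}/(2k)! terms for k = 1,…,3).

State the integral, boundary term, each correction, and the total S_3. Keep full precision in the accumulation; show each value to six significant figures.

Integral: ∫_12^28 ln(x) dx = 47.4828.
½[f(12) + f(28)] = ½[2.48491 + 3.33220] = 2.90856.
So far: 50.3914.
Correction k=1: B_{2}/2! · (f^{(1)}(28) − f^{(1)}(12)) = 1/12 · (0.0357143 − 0.0833333) = -0.00396825.
Partial sum through k=1: 50.3874.
Correction k=2: B_{4}/4! · (f^{(3)}(28) − f^{(3)}(12)) = −1/720 · (9.11079e-05 − 0.00115741) = 1.48097e-06.
Partial sum through k=2: 50.3874.
Correction k=3: B_{6}/6! · (f^{(5)}(28) − f^{(5)}(12)) = 1/30240 · (1.39451e-06 − 9.64506e-05) = -3.14339e-09.

S_3 ≈ 50.3874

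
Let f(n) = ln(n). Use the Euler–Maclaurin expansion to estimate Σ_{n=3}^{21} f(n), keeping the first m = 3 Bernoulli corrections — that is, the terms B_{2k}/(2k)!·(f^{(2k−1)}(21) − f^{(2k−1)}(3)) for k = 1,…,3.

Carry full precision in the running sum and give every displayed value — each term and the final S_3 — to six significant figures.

S_3 ≈ 44.6870

Integral: ∫_3^21 ln(x) dx = 42.6391.
½[f(3) + f(21)] = ½[1.09861 + 3.04452] = 2.07157.
So far: 44.7107.
Order-1 term: 1/12 · (0.0476190 − 0.333333) = -0.0238095.
Partial sum through k=1: 44.6869.
Order-2 term: −1/720 · (0.000215959 − 0.0740741) = 0.000102581.
Partial sum through k=2: 44.6870.
Order-3 term: 1/30240 · (5.87645e-06 − 0.0987654) = -3.26586e-06.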